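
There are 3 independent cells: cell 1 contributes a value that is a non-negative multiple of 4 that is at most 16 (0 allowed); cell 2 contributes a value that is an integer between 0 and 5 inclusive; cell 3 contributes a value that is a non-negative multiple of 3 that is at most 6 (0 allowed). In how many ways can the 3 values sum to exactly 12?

The generating function for the choices is (1 + y^4 + y^8 + y^12 + y^16)·(1 + y + y^2 + y^3 + y^4 + y^5)·(1 + y^3 + y^6); the count is [y^12].
(1 + y^4 + y^8 + y^12 + y^16) has coefficients 1,0,0,0,1,0,0,0,1,0,0,0,1 for degrees 0…12.
(1 + y + y^2 + y^3 + y^4 + y^5) has coefficients 1,1,1,1,1,1,0,0,0,0,0,0,0 for degrees 0…12.
Finally multiplying by (1 + y^3 + y^6), the product of all factors after the first has coefficients 1,1,1,2,2,2,2,2,2,1,1,1,0 for degrees 0…12.
[y^12] = 1·0 + 1·2 + 1·2 + 1·1 = 5.

5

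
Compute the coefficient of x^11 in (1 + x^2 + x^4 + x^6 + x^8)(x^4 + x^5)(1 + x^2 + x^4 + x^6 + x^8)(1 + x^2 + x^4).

(1 + x^2 + x^4 + x^6 + x^8) has coefficients 1,0,1,0,1,0,1,0,1 for degrees 0…8.
(x^4 + x^5) has coefficients 0,0,0,0,1,1,0,0,0,0,0,0 for degrees 0…11.
Multiplying by (1 + x^2 + x^4 + x^6 + x^8) gives running coefficients 0,0,0,0,1,1,1,1,1,1,1,1 for degrees 0…11.
Finally multiplying by (1 + x^2 + x^4), the product of all factors after the first has coefficients 0,0,0,0,1,1,2,2,3,3,3,3 for degrees 0…11.
[x^11] = 1·3 + 1·3 + 1·2 + 1·1 + 1·0 = 9.

9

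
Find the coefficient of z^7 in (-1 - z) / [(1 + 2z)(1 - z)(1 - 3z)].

-2607

The denominator gives the recurrence a_n = 2a_(n−1) + 5a_(n−2) − 6a_(n−3) for n ≥ 3; the numerator fixes a_0 = -1, a_1 = -3, a_2 = -11.
Iterating: -1, -3, -11, -31, -99, -287, -883, -2607, so a_7 = -2607.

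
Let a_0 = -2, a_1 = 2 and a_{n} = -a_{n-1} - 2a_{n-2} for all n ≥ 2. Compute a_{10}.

-46

The ordinary generating function has denominator 1 + q + 2q^2.
Iterating the recurrence: a_0,…,a_{10} = -2, 2, 2, -6, 2, 10, -14, -6, 34, -22, -46.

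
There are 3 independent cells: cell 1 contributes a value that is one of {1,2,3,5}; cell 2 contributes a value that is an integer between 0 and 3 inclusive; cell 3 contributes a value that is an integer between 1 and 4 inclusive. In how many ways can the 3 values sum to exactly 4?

The generating function for the choices is (x + x² + x³ + x⁵)·(1 + x + x² + x³)·(x + x² + x³ + x⁴); the count is [x⁴].
(x + x² + x³ + x⁵) has coefficients 0,1,1,1,0 for degrees 0…4.
(1 + x + x² + x³) has coefficients 1,1,1,1,0 for degrees 0…4.
Finally multiplying by (x + x² + x³ + x⁴), the product of all factors after the first has coefficients 0,1,2,3,4 for degrees 0…4.
[x⁴] = 1·3 + 1·2 + 1·1 = 6.

6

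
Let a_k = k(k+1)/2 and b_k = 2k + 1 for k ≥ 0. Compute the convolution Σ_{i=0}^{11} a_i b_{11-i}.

The convolution is the t^11 coefficient of A(t)B(t).
Σ = 0·23 + 1·21 + 3·19 + 6·17 + 10·15 + 15·13 + 21·11 + 28·9 + 36·7 + 45·5 + 55·3 + 66·1 = 1716.

1716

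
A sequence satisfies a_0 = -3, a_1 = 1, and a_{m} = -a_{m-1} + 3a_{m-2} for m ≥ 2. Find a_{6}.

The ordinary generating function has denominator 1 + x - 3x^2.
Iterating the recurrence: a_0,…,a_{6} = -3, 1, -10, 13, -43, 82, -211.

-211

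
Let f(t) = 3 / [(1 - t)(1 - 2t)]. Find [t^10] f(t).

Partial fractions give a closed form: a_n = (-3)·1^n + (6)·2^n.
At n = 10: a_10 = 6141.

6141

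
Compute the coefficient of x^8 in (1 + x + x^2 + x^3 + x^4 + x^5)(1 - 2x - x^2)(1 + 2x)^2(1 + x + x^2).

(1 + x + x^2 + x^3 + x^4 + x^5) has coefficients 1,1,1,1,1,1 for degrees 0…5.
(1 - 2x - x^2) has coefficients 1,-2,-1,0,0,0,0,0,0 for degrees 0…8.
Multiplying by (1 + 2x)^2 gives running coefficients 1,2,-5,-12,-4,0,0,0,0 for degrees 0…8.
Finally multiplying by (1 + x + x^2), the product of all factors after the first has coefficients 1,3,-2,-15,-21,-16,-4,0,0 for degrees 0…8.
[x^8] = 1·0 + 1·0 + 1·(-4) + 1·(-16) + 1·(-21) + 1·(-15) = -56.

-56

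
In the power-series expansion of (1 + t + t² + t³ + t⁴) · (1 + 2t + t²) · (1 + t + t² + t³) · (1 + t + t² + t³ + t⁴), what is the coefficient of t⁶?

(1 + t + t² + t³ + t⁴) has coefficients 1,1,1,1,1 for degrees 0…4.
(1 + 2t + t²) has coefficients 1,2,1,0,0,0,0 for degrees 0…6.
Multiplying by (1 + t + t² + t³) gives running coefficients 1,3,4,4,3,1,0 for degrees 0…6.
Finally multiplying by (1 + t + t² + t³ + t⁴), the product of all factors after the first has coefficients 1,4,8,12,15,15,12 for degrees 0…6.
[t⁶] = 1·12 + 1·15 + 1·15 + 1·12 + 1·8 = 62.

62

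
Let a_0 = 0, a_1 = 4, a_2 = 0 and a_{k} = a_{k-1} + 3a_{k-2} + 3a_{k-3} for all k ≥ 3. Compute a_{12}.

50280

The ordinary generating function has denominator 1 - t - 3t^2 - 3t^3.
Iterating the recurrence: a_0,…,a_{12} = 0, 4, 0, 12, 24, 60, 168, 420, 1104, 2868, 7440, 19356, 50280.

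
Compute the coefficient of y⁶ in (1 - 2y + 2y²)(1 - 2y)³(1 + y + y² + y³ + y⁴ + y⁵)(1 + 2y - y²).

(1 - 2y + 2y²) has coefficients 1,-2,2 for degrees 0…2.
(1 - 2y)³ has coefficients 1,-6,12,-8,0,0,0 for degrees 0…6.
Multiplying by (1 + y + y² + y³ + y⁴ + y⁵) gives running coefficients 1,-5,7,-1,-1,-1,-2 for degrees 0…6.
Finally multiplying by (1 + 2y - y²), the product of all factors after the first has coefficients 1,-3,-4,18,-10,-2,-3 for degrees 0…6.
[y⁶] = 1·(-3) − 2·(-2) + 2·(-10) = -19.

-19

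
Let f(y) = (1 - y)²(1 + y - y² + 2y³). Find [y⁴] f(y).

(1 - y)² has coefficients 1,-2,1 for degrees 0…2.
(1 + y - y² + 2y³) has coefficients 1,1,-1,2,0 for degrees 0…4.
[y⁴] = 1·0 − 2·2 + 1·(-1) = -5.

-5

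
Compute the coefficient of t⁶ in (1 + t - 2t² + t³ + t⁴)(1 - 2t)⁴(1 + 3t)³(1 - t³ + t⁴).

-845

(1 + t - 2t² + t³ + t⁴) has coefficients 1,1,-2,1,1 for degrees 0…4.
(1 - 2t)⁴ has coefficients 1,-8,24,-32,16,0,0 for degrees 0…6.
Multiplying by (1 + 3t)³ gives running coefficients 1,1,-21,-5,160,-72,-432 for degrees 0…6.
Finally multiplying by (1 - t³ + t⁴), the product of all factors after the first has coefficients 1,1,-21,-6,160,-50,-448 for degrees 0…6.
[t⁶] = 1·(-448) + 1·(-50) − 2·160 + 1·(-6) + 1·(-21) = -845.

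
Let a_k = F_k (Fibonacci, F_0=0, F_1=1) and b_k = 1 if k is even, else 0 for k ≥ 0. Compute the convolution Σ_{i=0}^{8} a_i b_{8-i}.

The convolution is the t^8 coefficient of A(t)B(t).
Σ = 0·1 + 1·0 + 1·1 + 2·0 + 3·1 + 5·0 + 8·1 + 13·0 + 21·1 = 33.

33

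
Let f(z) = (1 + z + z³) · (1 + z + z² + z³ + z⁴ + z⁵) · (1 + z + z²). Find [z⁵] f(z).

9

(1 + z + z³) has coefficients 1,1,0,1 for degrees 0…3.
(1 + z + z² + z³ + z⁴ + z⁵) has coefficients 1,1,1,1,1,1 for degrees 0…5.
Finally multiplying by (1 + z + z²), the product of all factors after the first has coefficients 1,2,3,3,3,3 for degrees 0…5.
[z⁵] = 1·3 + 1·3 + 1·3 = 9.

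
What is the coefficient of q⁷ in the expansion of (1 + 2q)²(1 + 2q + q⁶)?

4

(1 + 2q)² has coefficients 1,4,4 for degrees 0…2.
(1 + 2q + q⁶) has coefficients 1,2,0,0,0,0,1,0 for degrees 0…7.
[q⁷] = 1·0 + 4·1 + 4·0 = 4.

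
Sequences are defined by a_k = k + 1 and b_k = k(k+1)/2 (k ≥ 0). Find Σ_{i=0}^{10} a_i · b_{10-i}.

The convolution is the x^10 coefficient of A(x)B(x).
Σ = 1·55 + 2·45 + 3·36 + 4·28 + 5·21 + 6·15 + 7·10 + 8·6 + 9·3 + 10·1 + 11·0 = 715.

715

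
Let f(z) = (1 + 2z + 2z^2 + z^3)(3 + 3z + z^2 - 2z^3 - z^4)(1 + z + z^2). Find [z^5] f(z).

4

(1 + 2z + 2z^2 + z^3) has coefficients 1,2,2,1 for degrees 0…3.
(3 + 3z + z^2 - 2z^3 - z^4) has coefficients 3,3,1,-2,-1,0 for degrees 0…5.
Finally multiplying by (1 + z + z^2), the product of all factors after the first has coefficients 3,6,7,2,-2,-3 for degrees 0…5.
[z^5] = 1·(-3) + 2·(-2) + 2·2 + 1·7 = 4.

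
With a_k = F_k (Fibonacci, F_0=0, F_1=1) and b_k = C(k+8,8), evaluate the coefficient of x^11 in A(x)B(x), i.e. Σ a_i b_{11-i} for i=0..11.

The convolution is the x^11 coefficient of A(x)B(x).
Σ = 0·75582 + 1·43758 + 1·24310 + 2·12870 + 3·6435 + 5·3003 + 8·1287 + 13·495 + 21·165 + 34·45 + 55·9 + 89·1 = 150438.

150438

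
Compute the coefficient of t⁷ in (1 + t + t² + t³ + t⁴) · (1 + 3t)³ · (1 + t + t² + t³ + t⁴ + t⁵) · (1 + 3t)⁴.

44799

(1 + t + t² + t³ + t⁴) has coefficients 1,1,1,1,1 for degrees 0…4.
(1 + 3t)³ has coefficients 1,9,27,27,0,0,0,0 for degrees 0…7.
Multiplying by (1 + t + t² + t³ + t⁴ + t⁵) gives running coefficients 1,10,37,64,64,64,63,54 for degrees 0…7.
Finally multiplying by (1 + 3t)⁴, the product of all factors after the first has coefficients 1,22,211,1156,3991,9094,14196,16362 for degrees 0…7.
[t⁷] = 1·16362 + 1·14196 + 1·9094 + 1·3991 + 1·1156 = 44799.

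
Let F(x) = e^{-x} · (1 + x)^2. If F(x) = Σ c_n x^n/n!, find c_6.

19

The EGF product rule gives c_6 = Σ_{k_1+k_2=6} C(6; k_1,k_2) · ∏ g_i(k_i), where e^{-x} gives (-1)^k; (1+x)^2 gives the falling factorial (2)_k.
g_1(k) for k = 0…6: 1, -1, 1, -1, 1, -1, 1.
g_2(k) for k = 0…6: 1, 2, 2, 0, 0, 0, 0.
c_6 = Σ_k C(6,k)·g_1(k)·g_2(6−k) = 15·1·2 + 6·(-1)·2 + 1·1·1 = 30 − 12 + 1 = 19.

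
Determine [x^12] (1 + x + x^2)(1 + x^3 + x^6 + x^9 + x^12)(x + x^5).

2

(1 + x + x^2) has coefficients 1,1,1 for degrees 0…2.
(1 + x^3 + x^6 + x^9 + x^12) has coefficients 1,0,0,1,0,0,1,0,0,1,0,0,1 for degrees 0…12.
Finally multiplying by (x + x^5), the product of all factors after the first has coefficients 0,1,0,0,1,1,0,1,1,0,1,1,0 for degrees 0…12.
[x^12] = 1·0 + 1·1 + 1·1 = 2.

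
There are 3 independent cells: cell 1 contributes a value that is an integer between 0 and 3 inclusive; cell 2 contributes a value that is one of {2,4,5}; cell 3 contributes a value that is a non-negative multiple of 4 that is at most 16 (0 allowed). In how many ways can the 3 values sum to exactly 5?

The generating function for the choices is (1 + q + q² + q³)·(q² + q⁴ + q⁵)·(1 + q⁴ + q⁸ + q¹² + q¹⁶); the count is [q⁵].
(1 + q + q² + q³) has coefficients 1,1,1,1 for degrees 0…3.
(q² + q⁴ + q⁵) has coefficients 0,0,1,0,1,1 for degrees 0…5.
Finally multiplying by (1 + q⁴ + q⁸ + q¹² + q¹⁶), the product of all factors after the first has coefficients 0,0,1,0,1,1 for degrees 0…5.
[q⁵] = 1·1 + 1·1 + 1·0 + 1·1 = 3.

3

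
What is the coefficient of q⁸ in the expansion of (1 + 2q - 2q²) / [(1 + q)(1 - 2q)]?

The denominator gives the recurrence a_n = a_(n−1) + 2a_(n−2) for n ≥ 3; the numerator fixes a_0 = 1, a_1 = 3, a_2 = 3.
Iterating: 1, 3, 3, 9, 15, 33, 63, 129, 255, so a_8 = 255.

255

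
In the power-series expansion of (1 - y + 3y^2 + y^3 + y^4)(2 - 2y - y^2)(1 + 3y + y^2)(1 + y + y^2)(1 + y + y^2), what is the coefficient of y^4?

20

(1 - y + 3y^2 + y^3 + y^4) has coefficients 1,-1,3,1,1 for degrees 0…4.
(2 - 2y - y^2) has coefficients 2,-2,-1,0,0 for degrees 0…4.
Multiplying by (1 + 3y + y^2) gives running coefficients 2,4,-5,-5,-1 for degrees 0…4.
Multiplying by (1 + y + y^2) gives running coefficients 2,6,1,-6,-11 for degrees 0…4.
Finally multiplying by (1 + y + y^2), the product of all factors after the first has coefficients 2,8,9,1,-16 for degrees 0…4.
[y^4] = 1·(-16) − 1·1 + 3·9 + 1·8 + 1·2 = 20.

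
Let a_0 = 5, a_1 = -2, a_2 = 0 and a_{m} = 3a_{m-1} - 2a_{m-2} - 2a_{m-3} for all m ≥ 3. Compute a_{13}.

5426

The ordinary generating function has denominator 1 - 3z + 2z^2 + 2z^3.
Iterating the recurrence: a_0,…,a_{13} = 5, -2, 0, -6, -14, -30, -50, -62, -26, 146, 614, 1602, 3286, 5426.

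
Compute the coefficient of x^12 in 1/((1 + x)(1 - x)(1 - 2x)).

5461

Partial fractions give a closed form: a_n = (1/6)·(-1)^n + (-1/2)·1^n + (4/3)·2^n.
At n = 12: a_12 = 5461.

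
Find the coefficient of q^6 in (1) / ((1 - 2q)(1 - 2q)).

The denominator gives the recurrence a_n = 4a_(n−1) − 4a_(n−2) for n ≥ 2; the numerator fixes a_0 = 1, a_1 = 4.
Iterating: 1, 4, 12, 32, 80, 192, 448, so a_6 = 448.

448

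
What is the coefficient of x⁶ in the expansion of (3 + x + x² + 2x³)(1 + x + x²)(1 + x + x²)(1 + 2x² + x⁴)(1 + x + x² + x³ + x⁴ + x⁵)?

(3 + x + x² + 2x³) has coefficients 3,1,1,2 for degrees 0…3.
(1 + x + x²) has coefficients 1,1,1,0,0,0,0 for degrees 0…6.
Multiplying by (1 + x + x²) gives running coefficients 1,2,3,2,1,0,0 for degrees 0…6.
Multiplying by (1 + 2x² + x⁴) gives running coefficients 1,2,5,6,8,6,5 for degrees 0…6.
Finally multiplying by (1 + x + x² + x³ + x⁴ + x⁵), the product of all factors after the first has coefficients 1,3,8,14,22,28,32 for degrees 0…6.
[x⁶] = 3·32 + 1·28 + 1·22 + 2·14 = 174.

174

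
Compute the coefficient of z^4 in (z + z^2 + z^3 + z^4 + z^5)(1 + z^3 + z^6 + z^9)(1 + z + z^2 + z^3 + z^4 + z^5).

5

(z + z^2 + z^3 + z^4 + z^5) has coefficients 0,1,1,1,1 for degrees 0…4.
(1 + z^3 + z^6 + z^9) has coefficients 1,0,0,1,0 for degrees 0…4.
Finally multiplying by (1 + z + z^2 + z^3 + z^4 + z^5), the product of all factors after the first has coefficients 1,1,1,2,2 for degrees 0…4.
[z^4] = 1·2 + 1·1 + 1·1 + 1·1 = 5.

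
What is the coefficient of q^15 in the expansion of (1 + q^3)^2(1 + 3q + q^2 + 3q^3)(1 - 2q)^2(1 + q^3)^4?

171

(1 + q^3)^2 has coefficients 1,0,0,2,0,0,1 for degrees 0…6.
(1 + 3q + q^2 + 3q^3) has coefficients 1,3,1,3,0,0,0,0,0,0,0,0,0,0,0,0 for degrees 0…15.
Multiplying by (1 - 2q)^2 gives running coefficients 1,-1,-7,11,-8,12,0,0,0,0,0,0,0,0,0,0 for degrees 0…15.
Finally multiplying by (1 + q^3)^4, the product of all factors after the first has coefficients 1,-1,-7,15,-12,-16,50,-38,6,70,-52,44,45,-33,41,11 for degrees 0…15.
[q^15] = 1·11 + 2·45 + 1·70 = 171.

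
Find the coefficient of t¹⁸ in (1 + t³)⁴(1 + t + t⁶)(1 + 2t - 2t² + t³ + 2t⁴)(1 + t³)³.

(1 + t³)⁴ has coefficients 1,0,0,4,0,0,6,0,0,4,0,0,1 for degrees 0…12.
(1 + t + t⁶) has coefficients 1,1,0,0,0,0,1,0,0,0,0,0,0,0,0,0,0,0,0 for degrees 0…18.
Multiplying by (1 + 2t - 2t² + t³ + 2t⁴) gives running coefficients 1,3,0,-1,3,2,1,2,-2,1,2,0,0,0,0,0,0,0,0 for degrees 0…18.
Finally multiplying by (1 + t³)³, the product of all factors after the first has coefficients 1,3,0,2,12,2,1,20,4,2,20,0,5,15,-4,4,8,-2,1 for degrees 0…18.
[t¹⁸] = 1·1 + 4·4 + 6·5 + 4·2 + 1·1 = 56.

56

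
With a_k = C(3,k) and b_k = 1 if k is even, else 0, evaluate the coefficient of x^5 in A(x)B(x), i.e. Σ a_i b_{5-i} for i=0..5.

This is [x^5] in the product of the two ordinary generating functions.
Σ = 1·0 + 3·1 + 3·0 + 1·1 + 0·0 + 0·1 = 4.

4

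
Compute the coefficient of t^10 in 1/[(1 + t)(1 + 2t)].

Partial fractions give a closed form: a_n = (-1)·(-1)^n + (2)·(-2)^n.
At n = 10: a_10 = 2047.

2047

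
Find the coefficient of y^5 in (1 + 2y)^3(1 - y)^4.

(1 + 2y)^3 has coefficients 1,6,12,8 for degrees 0…3.
(1 - y)^4 has coefficients 1,-4,6,-4,1,0 for degrees 0…5.
[y^5] = 1·0 + 6·1 + 12·(-4) + 8·6 = 6.

6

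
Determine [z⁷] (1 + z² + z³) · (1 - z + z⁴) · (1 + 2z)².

(1 + z² + z³) has coefficients 1,0,1,1 for degrees 0…3.
(1 - z + z⁴) has coefficients 1,-1,0,0,1,0,0,0 for degrees 0…7.
Finally multiplying by (1 + 2z)², the product of all factors after the first has coefficients 1,3,0,-4,1,4,4,0 for degrees 0…7.
[z⁷] = 1·0 + 1·4 + 1·1 = 5.

5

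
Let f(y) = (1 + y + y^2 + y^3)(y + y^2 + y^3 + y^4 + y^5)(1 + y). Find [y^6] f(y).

7

(1 + y + y^2 + y^3) has coefficients 1,1,1,1 for degrees 0…3.
(y + y^2 + y^3 + y^4 + y^5) has coefficients 0,1,1,1,1,1,0 for degrees 0…6.
Finally multiplying by (1 + y), the product of all factors after the first has coefficients 0,1,2,2,2,2,1 for degrees 0…6.
[y^6] = 1·1 + 1·2 + 1·2 + 1·2 = 7.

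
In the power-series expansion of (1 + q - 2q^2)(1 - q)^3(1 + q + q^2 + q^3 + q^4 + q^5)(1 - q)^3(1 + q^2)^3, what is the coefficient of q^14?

105

(1 + q - 2q^2) has coefficients 1,1,-2 for degrees 0…2.
(1 - q)^3 has coefficients 1,-3,3,-1,0,0,0,0,0,0,0,0,0,0,0 for degrees 0…14.
Multiplying by (1 + q + q^2 + q^3 + q^4 + q^5) gives running coefficients 1,-2,1,0,0,0,-1,2,-1,0,0,0,0,0,0 for degrees 0…14.
Multiplying by (1 - q)^3 gives running coefficients 1,-5,10,-10,5,-1,-1,5,-10,10,-5,1,0,0,0 for degrees 0…14.
Finally multiplying by (1 + q^2)^3, the product of all factors after the first has coefficients 1,-5,13,-25,38,-46,45,-33,12,12,-33,45,-46,38,-25 for degrees 0…14.
[q^14] = 1·(-25) + 1·38 − 2·(-46) = 105.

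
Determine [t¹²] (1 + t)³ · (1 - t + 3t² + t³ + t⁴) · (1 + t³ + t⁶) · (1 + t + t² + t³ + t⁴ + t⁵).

65

(1 + t)³ has coefficients 1,3,3,1 for degrees 0…3.
(1 - t + 3t² + t³ + t⁴) has coefficients 1,-1,3,1,1,0,0,0,0,0,0,0,0 for degrees 0…12.
Multiplying by (1 + t³ + t⁶) gives running coefficients 1,-1,3,2,0,3,2,0,3,1,1,0,0 for degrees 0…12.
Finally multiplying by (1 + t + t² + t³ + t⁴ + t⁵), the product of all factors after the first has coefficients 1,0,3,5,5,8,9,10,10,9,10,7,5 for degrees 0…12.
[t¹²] = 1·5 + 3·7 + 3·10 + 1·9 = 65.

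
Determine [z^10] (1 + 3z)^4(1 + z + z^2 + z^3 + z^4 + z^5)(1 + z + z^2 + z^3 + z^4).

(1 + 3z)^4 has coefficients 1,12,54,108,81 for degrees 0…4.
(1 + z + z^2 + z^3 + z^4 + z^5) has coefficients 1,1,1,1,1,1,0,0,0,0,0 for degrees 0…10.
Finally multiplying by (1 + z + z^2 + z^3 + z^4), the product of all factors after the first has coefficients 1,2,3,4,5,5,4,3,2,1,0 for degrees 0…10.
[z^10] = 1·0 + 12·1 + 54·2 + 108·3 + 81·4 = 768.

768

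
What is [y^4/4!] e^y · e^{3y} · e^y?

The EGF product rule gives c_4 = Σ_{k_1+k_2+k_3=4} C(4; k_1,k_2,k_3) · ∏ g_i(k_i), where e^y gives (1)^k; e^{3y} gives (3)^k; e^y gives (1)^k.
g_1(k) for k = 0…4: 1, 1, 1, 1, 1.
g_2(k) for k = 0…4: 1, 3, 9, 27, 81.
g_3(k) for k = 0…4: 1, 1, 1, 1, 1.
First combine the last two factors: h(k) = Σ_j C(k,j)·g_2(j)·g_3(k−j) for k = 0…4: 1, 4, 16, 64, 256.
c_4 = Σ_k C(4,k)·g_1(k)·h(4−k) = 1·1·256 + 4·1·64 + 6·1·16 + 4·1·4 + 1·1·1 = 256 + 256 + 96 + 16 + 1 = 625.

625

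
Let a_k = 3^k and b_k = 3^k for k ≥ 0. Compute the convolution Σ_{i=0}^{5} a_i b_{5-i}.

This is [x^5] in the product of the two ordinary generating functions.
Σ = 1·243 + 3·81 + 9·27 + 27·9 + 81·3 + 243·1 = 1458.

1458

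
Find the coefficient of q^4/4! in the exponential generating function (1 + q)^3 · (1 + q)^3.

360

The EGF product rule gives c_4 = Σ_{k_1+k_2=4} C(4; k_1,k_2) · ∏ g_i(k_i), where (1+q)^3 gives the falling factorial (3)_k; (1+q)^3 gives the falling factorial (3)_k.
g_1(k) for k = 0…4: 1, 3, 6, 6, 0.
g_2(k) for k = 0…4: 1, 3, 6, 6, 0.
c_4 = Σ_k C(4,k)·g_1(k)·g_2(4−k) = 4·3·6 + 6·6·6 + 4·6·3 = 72 + 216 + 72 = 360.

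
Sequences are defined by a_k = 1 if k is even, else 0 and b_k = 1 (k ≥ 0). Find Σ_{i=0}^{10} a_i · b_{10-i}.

6

Write out a_i and b_{10-i} for i = 0,…,10 and sum the products.
Σ = 1·1 + 0·1 + 1·1 + 0·1 + 1·1 + 0·1 + 1·1 + 0·1 + 1·1 + 0·1 + 1·1 = 6.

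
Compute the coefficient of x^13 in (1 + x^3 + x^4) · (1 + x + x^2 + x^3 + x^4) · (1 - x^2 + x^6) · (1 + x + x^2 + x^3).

8

(1 + x^3 + x^4) has coefficients 1,0,0,1,1 for degrees 0…4.
(1 + x + x^2 + x^3 + x^4) has coefficients 1,1,1,1,1,0,0,0,0,0,0,0,0,0 for degrees 0…13.
Multiplying by (1 - x^2 + x^6) gives running coefficients 1,1,0,0,0,-1,0,1,1,1,1,0,0,0 for degrees 0…13.
Finally multiplying by (1 + x + x^2 + x^3), the product of all factors after the first has coefficients 1,2,2,2,1,-1,-1,0,1,3,4,3,2,1 for degrees 0…13.
[x^13] = 1·1 + 1·4 + 1·3 = 8.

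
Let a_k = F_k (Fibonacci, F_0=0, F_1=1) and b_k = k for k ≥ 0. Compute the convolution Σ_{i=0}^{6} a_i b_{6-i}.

26

The convolution is the x^6 coefficient of A(x)B(x).
Σ = 0·6 + 1·5 + 1·4 + 2·3 + 3·2 + 5·1 + 8·0 = 26.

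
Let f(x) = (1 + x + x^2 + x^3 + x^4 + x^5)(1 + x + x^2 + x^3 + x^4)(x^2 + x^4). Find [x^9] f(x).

8

(1 + x + x^2 + x^3 + x^4 + x^5) has coefficients 1,1,1,1,1,1 for degrees 0…5.
(1 + x + x^2 + x^3 + x^4) has coefficients 1,1,1,1,1,0,0,0,0,0 for degrees 0…9.
Finally multiplying by (x^2 + x^4), the product of all factors after the first has coefficients 0,0,1,1,2,2,2,1,1,0 for degrees 0…9.
[x^9] = 1·0 + 1·1 + 1·1 + 1·2 + 1·2 + 1·2 = 8.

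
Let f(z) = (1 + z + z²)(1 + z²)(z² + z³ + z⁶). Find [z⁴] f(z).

3

(1 + z + z²) has coefficients 1,1,1 for degrees 0…2.
(1 + z²) has coefficients 1,0,1,0,0 for degrees 0…4.
Finally multiplying by (z² + z³ + z⁶), the product of all factors after the first has coefficients 0,0,1,1,1 for degrees 0…4.
[z⁴] = 1·1 + 1·1 + 1·1 = 3.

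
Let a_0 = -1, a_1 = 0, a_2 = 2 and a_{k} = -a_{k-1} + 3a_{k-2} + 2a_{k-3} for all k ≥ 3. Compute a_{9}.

-300

The ordinary generating function has denominator 1 + q - 3q^2 - 2q^3.
Iterating the recurrence: a_0,…,a_{9} = -1, 0, 2, -4, 10, -18, 40, -74, 158, -300.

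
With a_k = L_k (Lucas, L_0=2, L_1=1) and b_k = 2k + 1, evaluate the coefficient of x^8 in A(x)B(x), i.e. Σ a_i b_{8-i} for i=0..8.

This is [x^8] in the product of the two ordinary generating functions.
Σ = 2·17 + 1·15 + 3·13 + 4·11 + 7·9 + 11·7 + 18·5 + 29·3 + 47·1 = 496.

496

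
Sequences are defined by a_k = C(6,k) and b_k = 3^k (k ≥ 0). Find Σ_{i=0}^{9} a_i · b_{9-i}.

110592

The convolution is the t^9 coefficient of A(t)B(t).
Σ = 1·19683 + 6·6561 + 15·2187 + 20·729 + 15·243 + 6·81 + 1·27 + 0·9 + 0·3 + 0·1 = 110592.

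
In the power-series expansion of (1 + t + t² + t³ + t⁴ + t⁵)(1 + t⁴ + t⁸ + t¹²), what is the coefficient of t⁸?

2

(1 + t + t² + t³ + t⁴ + t⁵) has coefficients 1,1,1,1,1,1 for degrees 0…5.
(1 + t⁴ + t⁸ + t¹²) has coefficients 1,0,0,0,1,0,0,0,1 for degrees 0…8.
[t⁸] = 1·1 + 1·0 + 1·0 + 1·0 + 1·1 + 1·0 = 2.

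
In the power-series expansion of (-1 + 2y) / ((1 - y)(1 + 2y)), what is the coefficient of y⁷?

The denominator gives the recurrence a_n = −a_(n−1) + 2a_(n−2) for n ≥ 2; the numerator fixes a_0 = -1, a_1 = 3.
Iterating: -1, 3, -5, 11, -21, 43, -85, 171, so a_7 = 171.

171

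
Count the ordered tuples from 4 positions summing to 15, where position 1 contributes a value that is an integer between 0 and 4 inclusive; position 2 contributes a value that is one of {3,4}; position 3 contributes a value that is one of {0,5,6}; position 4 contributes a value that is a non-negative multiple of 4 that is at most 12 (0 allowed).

The generating function for the choices is (1 + y + y² + y³ + y⁴)·(y³ + y⁴)·(1 + y⁵ + y⁶)·(1 + y⁴ + y⁸ + y¹²); the count is [y¹⁵].
(1 + y + y² + y³ + y⁴) has coefficients 1,1,1,1,1 for degrees 0…4.
(y³ + y⁴) has coefficients 0,0,0,1,1,0,0,0,0,0,0,0,0,0,0,0 for degrees 0…15.
Multiplying by (1 + y⁵ + y⁶) gives running coefficients 0,0,0,1,1,0,0,0,1,2,1,0,0,0,0,0 for degrees 0…15.
Finally multiplying by (1 + y⁴ + y⁸ + y¹²), the product of all factors after the first has coefficients 0,0,0,1,1,0,0,1,2,2,1,1,2,2,1,1 for degrees 0…15.
[y¹⁵] = 1·1 + 1·1 + 1·2 + 1·2 + 1·1 = 7.

7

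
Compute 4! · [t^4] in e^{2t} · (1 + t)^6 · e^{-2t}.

360

The EGF product rule gives c_4 = Σ_{k_1+k_2+k_3=4} C(4; k_1,k_2,k_3) · ∏ g_i(k_i), where e^{2t} gives (2)^k; (1+t)^6 gives the falling factorial (6)_k; e^{-2t} gives (-2)^k.
g_1(k) for k = 0…4: 1, 2, 4, 8, 16.
g_2(k) for k = 0…4: 1, 6, 30, 120, 360.
g_3(k) for k = 0…4: 1, -2, 4, -8, 16.
First combine the last two factors: h(k) = Σ_j C(k,j)·g_2(j)·g_3(k−j) for k = 0…4: 1, 4, 10, 4, -56.
c_4 = Σ_k C(4,k)·g_1(k)·h(4−k) = 1·1·(-56) + 4·2·4 + 6·4·10 + 4·8·4 + 1·16·1 = −56 + 32 + 240 + 128 + 16 = 360.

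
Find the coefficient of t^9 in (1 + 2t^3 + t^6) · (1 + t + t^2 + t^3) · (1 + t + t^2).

3

(1 + 2t^3 + t^6) has coefficients 1,0,0,2,0,0,1 for degrees 0…6.
(1 + t + t^2 + t^3) has coefficients 1,1,1,1,0,0,0,0,0,0 for degrees 0…9.
Finally multiplying by (1 + t + t^2), the product of all factors after the first has coefficients 1,2,3,3,2,1,0,0,0,0 for degrees 0…9.
[t^9] = 1·0 + 2·0 + 1·3 = 3.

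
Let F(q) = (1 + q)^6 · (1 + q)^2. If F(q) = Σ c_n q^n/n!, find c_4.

The EGF product rule gives c_4 = Σ_{k_1+k_2=4} C(4; k_1,k_2) · ∏ g_i(k_i), where (1+q)^6 gives the falling factorial (6)_k; (1+q)^2 gives the falling factorial (2)_k.
g_1(k) for k = 0…4: 1, 6, 30, 120, 360.
g_2(k) for k = 0…4: 1, 2, 2, 0, 0.
c_4 = Σ_k C(4,k)·g_1(k)·g_2(4−k) = 6·30·2 + 4·120·2 + 1·360·1 = 360 + 960 + 360 = 1680.

1680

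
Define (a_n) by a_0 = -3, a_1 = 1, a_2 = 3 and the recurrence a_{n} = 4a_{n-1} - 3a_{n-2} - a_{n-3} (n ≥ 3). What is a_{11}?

57964

The ordinary generating function has denominator 1 - 4z + 3z^2 + z^3.
Iterating the recurrence: a_0,…,a_{11} = -3, 1, 3, 12, 38, 113, 326, 927, 2617, 7361, 20666, 57964.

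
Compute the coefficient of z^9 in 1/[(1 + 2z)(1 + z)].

-1023

Partial fractions give a closed form: a_n = (2)·(-2)^n + (-1)·(-1)^n.
At n = 9: a_9 = -1023.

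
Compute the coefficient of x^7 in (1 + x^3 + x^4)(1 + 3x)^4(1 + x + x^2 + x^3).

(1 + x^3 + x^4) has coefficients 1,0,0,1,1 for degrees 0…4.
(1 + 3x)^4 has coefficients 1,12,54,108,81,0,0,0 for degrees 0…7.
Finally multiplying by (1 + x + x^2 + x^3), the product of all factors after the first has coefficients 1,13,67,175,255,243,189,81 for degrees 0…7.
[x^7] = 1·81 + 1·255 + 1·175 = 511.

511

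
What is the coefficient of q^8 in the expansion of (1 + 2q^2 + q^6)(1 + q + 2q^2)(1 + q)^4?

16

(1 + 2q^2 + q^6) has coefficients 1,0,2,0,0,0,1 for degrees 0…6.
(1 + q + 2q^2) has coefficients 1,1,2,0,0,0,0,0,0 for degrees 0…8.
Finally multiplying by (1 + q)^4, the product of all factors after the first has coefficients 1,5,12,18,17,9,2,0,0 for degrees 0…8.
[q^8] = 1·0 + 2·2 + 1·12 = 16.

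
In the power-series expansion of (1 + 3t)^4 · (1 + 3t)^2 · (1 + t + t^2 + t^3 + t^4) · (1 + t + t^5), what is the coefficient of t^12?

(1 + 3t)^4 has coefficients 1,12,54,108,81 for degrees 0…4.
(1 + 3t)^2 has coefficients 1,6,9,0,0,0,0,0,0,0,0,0,0 for degrees 0…12.
Multiplying by (1 + t + t^2 + t^3 + t^4) gives running coefficients 1,7,16,16,16,15,9,0,0,0,0,0,0 for degrees 0…12.
Finally multiplying by (1 + t + t^5), the product of all factors after the first has coefficients 1,8,23,32,32,32,31,25,16,16,15,9,0 for degrees 0…12.
[t^12] = 1·0 + 12·9 + 54·15 + 108·16 + 81·16 = 3942.

3942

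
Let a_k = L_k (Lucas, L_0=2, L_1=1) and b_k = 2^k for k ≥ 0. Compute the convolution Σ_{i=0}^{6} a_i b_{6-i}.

This is [x^6] in the product of the two ordinary generating functions.
Σ = 2·64 + 1·32 + 3·16 + 4·8 + 7·4 + 11·2 + 18·1 = 308.

308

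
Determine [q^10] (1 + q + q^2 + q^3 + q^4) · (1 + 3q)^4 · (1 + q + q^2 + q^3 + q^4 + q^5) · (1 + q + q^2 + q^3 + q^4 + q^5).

5952

(1 + q + q^2 + q^3 + q^4) has coefficients 1,1,1,1,1 for degrees 0…4.
(1 + 3q)^4 has coefficients 1,12,54,108,81,0,0,0,0,0,0 for degrees 0…10.
Multiplying by (1 + q + q^2 + q^3 + q^4 + q^5) gives running coefficients 1,13,67,175,256,256,255,243,189,81,0 for degrees 0…10.
Finally multiplying by (1 + q + q^2 + q^3 + q^4 + q^5), the product of all factors after the first has coefficients 1,14,81,256,512,768,1022,1252,1374,1280,1024 for degrees 0…10.
[q^10] = 1·1024 + 1·1280 + 1·1374 + 1·1252 + 1·1022 = 5952.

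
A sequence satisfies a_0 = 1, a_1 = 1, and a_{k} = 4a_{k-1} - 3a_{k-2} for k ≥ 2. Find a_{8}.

1

The ordinary generating function has denominator 1 - 4t + 3t^2.
Iterating the recurrence: a_0,…,a_{8} = 1, 1, 1, 1, 1, 1, 1, 1, 1.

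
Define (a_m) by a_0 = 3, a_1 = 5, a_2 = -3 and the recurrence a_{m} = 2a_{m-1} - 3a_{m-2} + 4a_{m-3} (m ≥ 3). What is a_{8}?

19

The ordinary generating function has denominator 1 - 2t + 3t^2 - 4t^3.
Iterating the recurrence: a_0,…,a_{8} = 3, 5, -3, -9, 11, 37, 5, -57, 19.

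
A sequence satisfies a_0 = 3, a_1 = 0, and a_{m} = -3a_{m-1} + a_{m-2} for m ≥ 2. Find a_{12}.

424443

The ordinary generating function has denominator 1 + 3y - y^2.
Iterating the recurrence: a_0,…,a_{12} = 3, 0, 3, -9, 30, -99, 327, -1080, 3567, -11781, 38910, -128511, 424443.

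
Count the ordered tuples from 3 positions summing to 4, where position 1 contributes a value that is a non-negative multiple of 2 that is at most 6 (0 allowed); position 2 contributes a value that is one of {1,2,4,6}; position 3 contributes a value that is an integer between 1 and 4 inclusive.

The generating function for the choices is (1 + x^2 + x^4 + x^6)·(x + x^2 + x^4 + x^6)·(x + x^2 + x^3 + x^4); the count is [x^4].
(1 + x^2 + x^4 + x^6) has coefficients 1,0,1,0,1 for degrees 0…4.
(x + x^2 + x^4 + x^6) has coefficients 0,1,1,0,1 for degrees 0…4.
Finally multiplying by (x + x^2 + x^3 + x^4), the product of all factors after the first has coefficients 0,0,1,2,2 for degrees 0…4.
[x^4] = 1·2 + 1·1 + 1·0 = 3.

3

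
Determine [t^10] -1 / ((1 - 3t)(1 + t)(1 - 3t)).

The denominator gives the recurrence a_n = 5a_(n−1) − 3a_(n−2) − 9a_(n−3) for n ≥ 3; the numerator fixes a_0 = -1, a_1 = -5, a_2 = -22.
Iterating: -1, -5, -22, -86, -319, -1139, -3964, -13532, -45517, -151313, -498226, so a_10 = -498226.

-498226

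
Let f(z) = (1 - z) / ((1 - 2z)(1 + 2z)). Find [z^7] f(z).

Partial fractions give a closed form: a_n = (1/4)·2^n + (3/4)·(-2)^n.
At n = 7: a_7 = -64.

-64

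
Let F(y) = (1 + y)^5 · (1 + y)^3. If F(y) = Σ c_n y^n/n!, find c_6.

The EGF product rule gives c_6 = Σ_{k_1+k_2=6} C(6; k_1,k_2) · ∏ g_i(k_i), where (1+y)^5 gives the falling factorial (5)_k; (1+y)^3 gives the falling factorial (3)_k.
g_1(k) for k = 0…6: 1, 5, 20, 60, 120, 120, 0.
g_2(k) for k = 0…6: 1, 3, 6, 6, 0, 0, 0.
c_6 = Σ_k C(6,k)·g_1(k)·g_2(6−k) = 20·60·6 + 15·120·6 + 6·120·3 = 7200 + 10800 + 2160 = 20160.

20160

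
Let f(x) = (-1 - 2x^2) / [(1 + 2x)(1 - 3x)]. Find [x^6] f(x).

The denominator gives the recurrence a_n = a_(n−1) + 6a_(n−2) for n ≥ 3; the numerator fixes a_0 = -1, a_1 = -1, a_2 = -9.
Iterating: -1, -1, -9, -15, -69, -159, -573, so a_6 = -573.

-573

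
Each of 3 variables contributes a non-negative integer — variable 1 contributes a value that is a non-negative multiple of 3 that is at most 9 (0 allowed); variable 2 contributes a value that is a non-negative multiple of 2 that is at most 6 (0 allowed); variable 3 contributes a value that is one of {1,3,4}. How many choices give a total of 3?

The generating function for the choices is (1 + q³ + q⁶ + q⁹)·(1 + q² + q⁴ + q⁶)·(q + q³ + q⁴); the count is [q³].
(1 + q³ + q⁶ + q⁹) has coefficients 1,0,0,1 for degrees 0…3.
(1 + q² + q⁴ + q⁶) has coefficients 1,0,1,0 for degrees 0…3.
Finally multiplying by (q + q³ + q⁴), the product of all factors after the first has coefficients 0,1,0,2 for degrees 0…3.
[q³] = 1·2 + 1·0 = 2.

2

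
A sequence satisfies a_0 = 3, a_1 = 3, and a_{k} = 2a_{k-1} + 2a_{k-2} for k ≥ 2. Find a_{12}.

259392

The ordinary generating function has denominator 1 - 2x - 2x^2.
Iterating the recurrence: a_0,…,a_{12} = 3, 3, 12, 30, 84, 228, 624, 1704, 4656, 12720, 34752, 94944, 259392.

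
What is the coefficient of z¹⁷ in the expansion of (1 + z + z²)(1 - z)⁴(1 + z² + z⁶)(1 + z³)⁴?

(1 + z + z²) has coefficients 1,1,1 for degrees 0…2.
(1 - z)⁴ has coefficients 1,-4,6,-4,1,0,0,0,0,0,0,0,0,0,0,0,0,0 for degrees 0…17.
Multiplying by (1 + z² + z⁶) gives running coefficients 1,-4,7,-8,7,-4,2,-4,6,-4,1,0,0,0,0,0,0,0 for degrees 0…17.
Finally multiplying by (1 + z³)⁴, the product of all factors after the first has coefficients 1,-4,7,-4,-9,24,-24,0,32,-40,11,28,-35,4,27,-24,-3,20 for degrees 0…17.
[z¹⁷] = 1·20 + 1·(-3) + 1·(-24) = -7.

-7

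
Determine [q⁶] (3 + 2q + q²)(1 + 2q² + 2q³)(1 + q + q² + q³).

(3 + 2q + q²) has coefficients 3,2,1 for degrees 0…2.
(1 + 2q² + 2q³) has coefficients 1,0,2,2,0,0,0 for degrees 0…6.
Finally multiplying by (1 + q + q² + q³), the product of all factors after the first has coefficients 1,1,3,5,4,4,2 for degrees 0…6.
[q⁶] = 3·2 + 2·4 + 1·4 = 18.

18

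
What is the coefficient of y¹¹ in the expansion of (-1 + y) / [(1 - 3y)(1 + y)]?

Partial fractions give a closed form: a_n = (-1/2)·3^n + (-1/2)·(-1)^n.
At n = 11: a_11 = -88573.

-88573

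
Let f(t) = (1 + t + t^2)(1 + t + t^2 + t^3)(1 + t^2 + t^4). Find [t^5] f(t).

6

(1 + t + t^2) has coefficients 1,1,1 for degrees 0…2.
(1 + t + t^2 + t^3) has coefficients 1,1,1,1,0,0 for degrees 0…5.
Finally multiplying by (1 + t^2 + t^4), the product of all factors after the first has coefficients 1,1,2,2,2,2 for degrees 0…5.
[t^5] = 1·2 + 1·2 + 1·2 = 6.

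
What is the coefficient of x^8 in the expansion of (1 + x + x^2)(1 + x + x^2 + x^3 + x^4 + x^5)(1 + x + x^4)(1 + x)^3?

(1 + x + x^2) has coefficients 1,1,1 for degrees 0…2.
(1 + x + x^2 + x^3 + x^4 + x^5) has coefficients 1,1,1,1,1,1,0,0,0 for degrees 0…8.
Multiplying by (1 + x + x^4) gives running coefficients 1,2,2,2,3,3,2,1,1 for degrees 0…8.
Finally multiplying by (1 + x)^3, the product of all factors after the first has coefficients 1,5,11,15,17,20,22,19,13 for degrees 0…8.
[x^8] = 1·13 + 1·19 + 1·22 = 54.

54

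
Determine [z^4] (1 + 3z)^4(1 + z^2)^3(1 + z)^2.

591

(1 + 3z)^4 has coefficients 1,12,54,108,81 for degrees 0…4.
(1 + z^2)^3 has coefficients 1,0,3,0,3 for degrees 0…4.
Finally multiplying by (1 + z)^2, the product of all factors after the first has coefficients 1,2,4,6,6 for degrees 0…4.
[z^4] = 1·6 + 12·6 + 54·4 + 108·2 + 81·1 = 591.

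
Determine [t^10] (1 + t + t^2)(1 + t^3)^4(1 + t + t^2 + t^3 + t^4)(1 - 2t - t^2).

-52

(1 + t + t^2) has coefficients 1,1,1 for degrees 0…2.
(1 + t^3)^4 has coefficients 1,0,0,4,0,0,6,0,0,4,0 for degrees 0…10.
Multiplying by (1 + t + t^2 + t^3 + t^4) gives running coefficients 1,1,1,5,5,4,10,10,6,10,10 for degrees 0…10.
Finally multiplying by (1 - 2t - t^2), the product of all factors after the first has coefficients 1,-1,-2,2,-6,-11,-3,-14,-24,-12,-16 for degrees 0…10.
[t^10] = 1·(-16) + 1·(-12) + 1·(-24) = -52.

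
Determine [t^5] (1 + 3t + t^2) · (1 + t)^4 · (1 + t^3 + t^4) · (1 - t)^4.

18

(1 + 3t + t^2) has coefficients 1,3,1 for degrees 0…2.
(1 + t)^4 has coefficients 1,4,6,4,1,0 for degrees 0…5.
Multiplying by (1 + t^3 + t^4) gives running coefficients 1,4,6,5,6,10 for degrees 0…5.
Finally multiplying by (1 - t)^4, the product of all factors after the first has coefficients 1,0,-4,1,7,-4 for degrees 0…5.
[t^5] = 1·(-4) + 3·7 + 1·1 = 18.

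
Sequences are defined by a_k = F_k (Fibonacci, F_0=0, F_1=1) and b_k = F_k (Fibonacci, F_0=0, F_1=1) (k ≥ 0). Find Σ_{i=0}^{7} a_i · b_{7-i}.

38

The convolution is the t^7 coefficient of A(t)B(t).
Σ = 0·13 + 1·8 + 1·5 + 2·3 + 3·2 + 5·1 + 8·1 + 13·0 = 38.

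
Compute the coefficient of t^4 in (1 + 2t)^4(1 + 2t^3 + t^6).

32

(1 + 2t)^4 has coefficients 1,8,24,32,16 for degrees 0…4.
(1 + 2t^3 + t^6) has coefficients 1,0,0,2,0 for degrees 0…4.
[t^4] = 1·0 + 8·2 + 24·0 + 32·0 + 16·1 = 32.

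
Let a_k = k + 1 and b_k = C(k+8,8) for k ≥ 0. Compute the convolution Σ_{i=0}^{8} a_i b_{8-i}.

Write out a_i and b_{8-i} for i = 0,…,8 and sum the products.
Σ = 1·12870 + 2·6435 + 3·3003 + 4·1287 + 5·495 + 6·165 + 7·45 + 8·9 + 9·1 = 43758.

43758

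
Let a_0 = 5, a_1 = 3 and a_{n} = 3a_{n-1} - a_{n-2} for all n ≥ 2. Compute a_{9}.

The ordinary generating function has denominator 1 - 3z + z^2.
Iterating the recurrence: a_0,…,a_{9} = 5, 3, 4, 9, 23, 60, 157, 411, 1076, 2817.

2817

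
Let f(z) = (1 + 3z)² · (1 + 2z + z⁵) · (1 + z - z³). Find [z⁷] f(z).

15

(1 + 3z)² has coefficients 1,6,9 for degrees 0…2.
(1 + 2z + z⁵) has coefficients 1,2,0,0,0,1,0,0 for degrees 0…7.
Finally multiplying by (1 + z - z³), the product of all factors after the first has coefficients 1,3,2,-1,-2,1,1,0 for degrees 0…7.
[z⁷] = 1·0 + 6·1 + 9·1 = 15.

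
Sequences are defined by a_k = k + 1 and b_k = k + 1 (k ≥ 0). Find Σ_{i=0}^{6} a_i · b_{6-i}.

This is [x^6] in the product of the two ordinary generating functions.
Σ = 1·7 + 2·6 + 3·5 + 4·4 + 5·3 + 6·2 + 7·1 = 84.

84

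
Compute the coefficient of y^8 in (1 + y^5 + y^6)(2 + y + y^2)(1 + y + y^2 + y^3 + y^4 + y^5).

(1 + y^5 + y^6) has coefficients 1,0,0,0,0,1,1 for degrees 0…6.
(2 + y + y^2) has coefficients 2,1,1,0,0,0,0,0,0 for degrees 0…8.
Finally multiplying by (1 + y + y^2 + y^3 + y^4 + y^5), the product of all factors after the first has coefficients 2,3,4,4,4,4,2,1,0 for degrees 0…8.
[y^8] = 1·0 + 1·4 + 1·4 = 8.

8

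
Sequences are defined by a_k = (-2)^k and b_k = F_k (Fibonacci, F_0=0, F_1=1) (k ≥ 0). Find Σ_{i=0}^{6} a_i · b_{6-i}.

-22

Write out a_i and b_{6-i} for i = 0,…,6 and sum the products.
Σ = 1·8 − 2·5 + 4·3 − 8·2 + 16·1 − 32·1 + 64·0 = -22.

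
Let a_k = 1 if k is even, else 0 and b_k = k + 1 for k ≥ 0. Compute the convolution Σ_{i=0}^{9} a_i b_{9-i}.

Write out a_i and b_{9-i} for i = 0,…,9 and sum the products.
Σ = 1·10 + 0·9 + 1·8 + 0·7 + 1·6 + 0·5 + 1·4 + 0·3 + 1·2 + 0·1 = 30.

30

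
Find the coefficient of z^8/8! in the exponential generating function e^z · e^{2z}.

The EGF product rule gives c_8 = Σ_{k_1+k_2=8} C(8; k_1,k_2) · ∏ g_i(k_i), where e^z gives (1)^k; e^{2z} gives (2)^k.
g_1(k) for k = 0…8: 1, 1, 1, 1, 1, 1, 1, 1, 1.
g_2(k) for k = 0…8: 1, 2, 4, 8, 16, 32, 64, 128, 256.
c_8 = Σ_k C(8,k)·g_1(k)·g_2(8−k) = 1·1·256 + 8·1·128 + 28·1·64 + 56·1·32 + 70·1·16 + 56·1·8 + 28·1·4 + 8·1·2 + 1·1·1 = 256 + 1024 + 1792 + 1792 + 1120 + 448 + 112 + 16 + 1 = 6561.

6561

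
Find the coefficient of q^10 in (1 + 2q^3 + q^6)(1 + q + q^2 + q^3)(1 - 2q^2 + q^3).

(1 + 2q^3 + q^6) has coefficients 1,0,0,2,0,0,1 for degrees 0…6.
(1 + q + q^2 + q^3) has coefficients 1,1,1,1,0,0,0,0,0,0,0 for degrees 0…10.
Finally multiplying by (1 - 2q^2 + q^3), the product of all factors after the first has coefficients 1,1,-1,0,-1,-1,1,0,0,0,0 for degrees 0…10.
[q^10] = 1·0 + 2·0 + 1·(-1) = -1.

-1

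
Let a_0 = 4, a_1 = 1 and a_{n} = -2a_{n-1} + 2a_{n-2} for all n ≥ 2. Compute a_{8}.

1728

The ordinary generating function has denominator 1 + 2t - 2t^2.
Iterating the recurrence: a_0,…,a_{8} = 4, 1, 6, -10, 32, -84, 232, -632, 1728.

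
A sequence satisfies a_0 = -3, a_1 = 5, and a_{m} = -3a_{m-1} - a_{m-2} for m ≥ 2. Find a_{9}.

9959

The ordinary generating function has denominator 1 + 3q + q^2.
Iterating the recurrence: a_0,…,a_{9} = -3, 5, -12, 31, -81, 212, -555, 1453, -3804, 9959.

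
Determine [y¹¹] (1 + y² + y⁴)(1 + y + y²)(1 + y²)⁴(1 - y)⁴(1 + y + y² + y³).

9

(1 + y² + y⁴) has coefficients 1,0,1,0,1 for degrees 0…4.
(1 + y + y²) has coefficients 1,1,1,0,0,0,0,0,0,0,0,0 for degrees 0…11.
Multiplying by (1 + y²)⁴ gives running coefficients 1,1,5,4,10,6,10,4,5,1,1,0 for degrees 0…11.
Multiplying by (1 - y)⁴ gives running coefficients 1,-3,7,-14,21,-29,35,-36,35,-29,21,-14 for degrees 0…11.
Finally multiplying by (1 + y + y² + y³), the product of all factors after the first has coefficients 1,-2,5,-9,11,-15,13,-9,5,5,-9,13 for degrees 0…11.
[y¹¹] = 1·13 + 1·5 + 1·(-9) = 9.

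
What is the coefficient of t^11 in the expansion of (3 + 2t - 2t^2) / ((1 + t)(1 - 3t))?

457630

The denominator gives the recurrence a_n = 2a_(n−1) + 3a_(n−2) for n ≥ 3; the numerator fixes a_0 = 3, a_1 = 8, a_2 = 23.
Iterating: 3, 8, 23, 70, 209, 628, 1883, 5650, 16949, 50848, 152543, 457630, so a_11 = 457630.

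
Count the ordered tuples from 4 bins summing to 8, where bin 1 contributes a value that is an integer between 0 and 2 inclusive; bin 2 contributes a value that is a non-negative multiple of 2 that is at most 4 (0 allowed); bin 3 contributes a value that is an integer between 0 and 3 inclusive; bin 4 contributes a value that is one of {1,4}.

The generating function for the choices is (1 + t + t^2)·(1 + t^2 + t^4)·(1 + t + t^2 + t^3)·(t + t^4); the count is [t^8].
(1 + t + t^2) has coefficients 1,1,1 for degrees 0…2.
(1 + t^2 + t^4) has coefficients 1,0,1,0,1,0,0,0,0 for degrees 0…8.
Multiplying by (1 + t + t^2 + t^3) gives running coefficients 1,1,2,2,2,2,1,1,0 for degrees 0…8.
Finally multiplying by (t + t^4), the product of all factors after the first has coefficients 0,1,1,2,3,3,4,3,3 for degrees 0…8.
[t^8] = 1·3 + 1·3 + 1·4 = 10.

10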